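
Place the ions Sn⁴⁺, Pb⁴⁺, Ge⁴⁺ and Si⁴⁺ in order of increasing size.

Same group, same charge. Going down the group adds an extra shell of electrons, so the ion gets larger: Si⁴⁺ is highest in the group and smallest.

Si⁴⁺ < Ge⁴⁺ < Sn⁴⁺ < Pb⁴⁺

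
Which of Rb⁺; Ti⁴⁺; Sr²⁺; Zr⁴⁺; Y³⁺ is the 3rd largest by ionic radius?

Tabulating Z and e⁻: Ti⁴⁺: 18 e⁻, Z=22, Zr⁴⁺: 36 e⁻, Z=40, Y³⁺: 36 e⁻, Z=39, Sr²⁺: 36 e⁻, Z=38, Rb⁺: 36 e⁻, Z=37. Ti⁴⁺ < Zr⁴⁺ (same group, 1 shell fewer); Zr⁴⁺ < Y³⁺ (isoelectronic, higher Z=40 is smaller); Y³⁺ < Sr²⁺ (isoelectronic, higher Z=39 is smaller); Sr²⁺ < Rb⁺ (isoelectronic, higher Z=38 is smaller).
That gives Ti⁴⁺ < Zr⁴⁺ < Y³⁺ < Sr²⁺ < Rb⁺. From the largest end, number 3 is Y³⁺.

Y³⁺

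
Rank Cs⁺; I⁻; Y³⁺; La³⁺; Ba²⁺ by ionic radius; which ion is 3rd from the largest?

Ba²⁺

Work out protons and electrons: Y³⁺ (Z=39, 36 e⁻), La³⁺ (Z=57, 54 e⁻), Ba²⁺ (Z=56, 54 e⁻), Cs⁺ (Z=55, 54 e⁻), I⁻ (Z=53, 54 e⁻). Y³⁺ < La³⁺ (same group, period 5 vs 6); La³⁺ < Ba²⁺ (both 54 e⁻, Z=57>56); Ba²⁺ < Cs⁺ (isoelectronic, higher Z=56 is smaller); Cs⁺ < I⁻ (both 54 e⁻, Z=55>53).
So the order is Y³⁺ < La³⁺ < Ba²⁺ < Cs⁺ < I⁻; the 3rd-largest ion is Ba²⁺.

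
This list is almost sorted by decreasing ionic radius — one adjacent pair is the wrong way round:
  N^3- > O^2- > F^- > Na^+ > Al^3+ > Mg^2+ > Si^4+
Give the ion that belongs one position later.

Al^3+

Check each adjacent pair. Al^3+ and Mg^2+ are reversed: both have 10 electrons but Z(Al)=13 > Z(Mg)=12, so Al^3+ should be the smaller of the two. No other neighbouring pair contradicts the periodic trends, so Al^3+ is the ion listed too early.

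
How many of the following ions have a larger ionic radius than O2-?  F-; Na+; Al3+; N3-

1

These species are isoelectronic with 10 electrons. The only difference is the number of protons: Al3+ (Z=13), Na+ (Z=11), F- (Z=9), O2- (Z=8), N3- (Z=7). The strongest nuclear pull (Al3+) gives the smallest ion.
Overall: Al3+ < Na+ < F- < O2- < N3-. O2- has 3 below it and 1 above. So 1 is larger.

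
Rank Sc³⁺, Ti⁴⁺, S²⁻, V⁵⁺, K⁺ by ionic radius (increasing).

V⁵⁺ < Ti⁴⁺ < Sc³⁺ < K⁺ < S²⁻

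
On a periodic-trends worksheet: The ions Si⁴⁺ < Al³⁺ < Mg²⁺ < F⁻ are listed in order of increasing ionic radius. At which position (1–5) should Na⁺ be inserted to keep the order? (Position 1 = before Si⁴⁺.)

Each ion has 10 electrons. The ranking follows nuclear charge in reverse — greater Z gives a smaller radius. Si⁴⁺ (Z=14), Al³⁺ (Z=13), Mg²⁺ (Z=12), Na⁺ (Z=11), F⁻ (Z=9).
With Na⁺ included the full order is Si⁴⁺ < Al³⁺ < Mg²⁺ < Na⁺ < F⁻, so it takes position 4.

4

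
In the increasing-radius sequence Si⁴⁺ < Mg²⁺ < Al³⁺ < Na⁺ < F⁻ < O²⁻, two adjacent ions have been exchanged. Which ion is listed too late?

Scanning neighbour by neighbour, only Mg²⁺/Al³⁺ violates a trend: Al³⁺ and Mg²⁺ share 10 electrons; the higher nuclear charge on Al (Z=13) contracts it more, so Al³⁺ < Mg²⁺. That makes Al³⁺ the one sitting a position late relative to where it belongs.

Al³⁺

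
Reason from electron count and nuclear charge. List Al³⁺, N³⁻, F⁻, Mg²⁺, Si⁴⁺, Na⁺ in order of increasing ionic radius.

All of these have 10 electrons (isoelectronic). With the same electron cloud, the ion with the most protons pulls it in tightest. Nuclear charges: Si⁴⁺ (Z=14), Al³⁺ (Z=13), Mg²⁺ (Z=12), Na⁺ (Z=11), F⁻ (Z=9), N³⁻ (Z=7). Highest Z is smallest.

Si⁴⁺ < Al³⁺ < Mg²⁺ < Na⁺ < F⁻ < N³⁻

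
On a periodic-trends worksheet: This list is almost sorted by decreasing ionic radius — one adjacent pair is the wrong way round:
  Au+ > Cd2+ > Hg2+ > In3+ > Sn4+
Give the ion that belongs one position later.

Cd2+

Check each adjacent pair. Cd2+ and Hg2+ are reversed: same group and charge — period 5 sits above period 6, so Cd2+ is smaller. No other neighbouring pair contradicts the periodic trends, so Cd2+ is the ion listed too early.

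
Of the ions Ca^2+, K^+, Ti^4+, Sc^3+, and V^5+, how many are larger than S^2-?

Isoelectronic series (18 e⁻ each). Size is set by nuclear charge: more protons means a smaller ion. V^5+ (Z=23), Ti^4+ (Z=22), Sc^3+ (Z=21), Ca^2+ (Z=20), K^+ (Z=19), S^2- (Z=16).
Placing each against S^2-: smaller — V^5+, Ti^4+, Sc^3+, Ca^2+, K^+; larger — none. So 0 are larger.

0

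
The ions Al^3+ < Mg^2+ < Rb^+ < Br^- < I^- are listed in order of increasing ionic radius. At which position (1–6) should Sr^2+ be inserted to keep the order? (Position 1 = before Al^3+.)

Work out protons and electrons: Al^3+: 10 e⁻, Z=13, Mg^2+: 10 e⁻, Z=12, Sr^2+: 36 e⁻, Z=38, Rb^+: 36 e⁻, Z=37, Br^-: 36 e⁻, Z=35, I^-: 54 e⁻, Z=53. Al^3+ < Mg^2+ (isoelectronic, higher Z=13 is smaller); Mg^2+ < Sr^2+ (same group, period 3 vs 5); Sr^2+ < Rb^+ (both 36 e⁻, Z=38>37); Rb^+ < Br^- (both 36 e⁻, Z=37>35); Br^- < I^- (same group, period 4 vs 5).
The complete sequence is Al^3+ < Mg^2+ < Sr^2+ < Rb^+ < Br^- < I^-. Sr^2+ sits at position 3.

3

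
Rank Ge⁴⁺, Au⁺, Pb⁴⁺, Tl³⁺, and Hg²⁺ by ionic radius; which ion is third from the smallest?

Ge⁴⁺ has 28 e⁻ (Z=32), Pb⁴⁺ has 78 e⁻ (Z=82), Tl³⁺ has 78 e⁻ (Z=81), Hg²⁺ has 78 e⁻ (Z=80), Au⁺ has 78 e⁻ (Z=79). Ge⁴⁺ < Pb⁴⁺ (same group, period 4 vs 6); Pb⁴⁺ < Tl³⁺ (both 78 e⁻, Z=82>81); Tl³⁺ < Hg²⁺ (both 78 e⁻, Z=81>80); Hg²⁺ < Au⁺ (both 78 e⁻, Z=80>79).
Full ascending order: Ge⁴⁺ < Pb⁴⁺ < Tl³⁺ < Hg²⁺ < Au⁺. Counting from the smallest, position 3 is Tl³⁺.

Tl³⁺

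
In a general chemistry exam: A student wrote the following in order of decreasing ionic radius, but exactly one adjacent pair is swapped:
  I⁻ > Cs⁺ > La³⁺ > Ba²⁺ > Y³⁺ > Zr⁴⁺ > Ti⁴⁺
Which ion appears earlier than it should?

La³⁺

The pair La³⁺, Ba²⁺ is the wrong way round — La³⁺ and Ba²⁺ share 54 electrons; the higher nuclear charge on La (Z=57) contracts it more, so La³⁺ < Ba²⁺. All other adjacent pairs agree with periodic trends, so La³⁺ is the misplaced ion.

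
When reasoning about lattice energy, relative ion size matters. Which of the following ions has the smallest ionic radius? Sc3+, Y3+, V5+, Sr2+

Electron counts and nuclear charges: V5+ (Z=23, 18 e⁻), Sc3+ (Z=21, 18 e⁻), Y3+ (Z=39, 36 e⁻), Sr2+ (Z=38, 36 e⁻). V5+ < Sc3+ (both 18 e⁻, Z=23>21); Sc3+ < Y3+ (same group, period 4 vs 5); Y3+ < Sr2+ (both 36 e⁻, Z=39>38).

V5+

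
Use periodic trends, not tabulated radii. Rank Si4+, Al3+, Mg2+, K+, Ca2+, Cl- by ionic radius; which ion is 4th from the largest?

Work out protons and electrons: Si4+: 10 e⁻, Z=14, Al3+: 10 e⁻, Z=13, Mg2+: 10 e⁻, Z=12, Ca2+: 18 e⁻, Z=20, K+: 18 e⁻, Z=19, Cl-: 18 e⁻, Z=17. Si4+ < Al3+ (isoelectronic, higher Z=14 is smaller); Al3+ < Mg2+ (both 10 e⁻, Z=13>12); Mg2+ < Ca2+ (same group, period 3 vs 4); Ca2+ < K+ (isoelectronic, higher Z=20 is smaller); K+ < Cl- (isoelectronic, higher Z=19 is smaller).
That gives Si4+ < Al3+ < Mg2+ < Ca2+ < K+ < Cl-. From the largest end, number 4 is Mg2+.

Mg2+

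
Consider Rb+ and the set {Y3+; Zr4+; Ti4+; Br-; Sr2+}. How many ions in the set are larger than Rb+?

1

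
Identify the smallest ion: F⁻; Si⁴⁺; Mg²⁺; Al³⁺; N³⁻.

Si⁴⁺

These species are isoelectronic with 10 electrons. The only difference is the number of protons: Si⁴⁺ (Z=14), Al³⁺ (Z=13), Mg²⁺ (Z=12), F⁻ (Z=9), N³⁻ (Z=7). The strongest nuclear pull (Si⁴⁺) gives the smallest ion.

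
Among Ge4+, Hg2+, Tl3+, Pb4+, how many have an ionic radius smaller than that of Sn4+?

1

Ge4+: 28 e⁻, Z=32, Sn4+: 46 e⁻, Z=50, Pb4+: 78 e⁻, Z=82, Tl3+: 78 e⁻, Z=81, Hg2+: 78 e⁻, Z=80. Ge4+ < Sn4+ (same group, period 4 vs 5); Sn4+ < Pb4+ (same group, 1 shell fewer); Pb4+ < Tl3+ (both 78 e⁻, Z=82>81); Tl3+ < Hg2+ (isoelectronic, higher Z=81 is smaller).
Relative to Sn4+, the ions that are smaller are Ge4+. That's 1.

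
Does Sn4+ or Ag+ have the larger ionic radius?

Ag+

Each ion has 46 electrons. The ranking follows nuclear charge in reverse — greater Z gives a smaller radius. Sn4+ (Z=50), Ag+ (Z=47).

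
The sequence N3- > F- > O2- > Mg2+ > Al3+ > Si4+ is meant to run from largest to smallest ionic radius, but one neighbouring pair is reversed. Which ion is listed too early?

Compare adjacent ions: both have 10 electrons but Z(F)=9 > Z(O)=8, so F- should be the smaller of the two — yet in this decreasing list F- sits before O2-. Nothing else is reversed, so F- should move one place to the right.

F-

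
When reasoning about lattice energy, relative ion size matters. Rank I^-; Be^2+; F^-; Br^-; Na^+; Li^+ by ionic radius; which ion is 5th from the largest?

Li^+

Electron counts and nuclear charges: Be^2+: 2 e⁻, Z=4, Li^+: 2 e⁻, Z=3, Na^+: 10 e⁻, Z=11, F^-: 10 e⁻, Z=9, Br^-: 36 e⁻, Z=35, I^-: 54 e⁻, Z=53. Be^2+ < Li^+ (isoelectronic, higher Z=4 is smaller); Li^+ < Na^+ (same group, period 2 vs 3); Na^+ < F^- (isoelectronic, higher Z=11 is smaller); F^- < Br^- (same group, 2 shells fewer); Br^- < I^- (same group, 1 shell fewer).
Full ascending order: Be^2+ < Li^+ < Na^+ < F^- < Br^- < I^-. Counting from the largest, position 5 is Li^+.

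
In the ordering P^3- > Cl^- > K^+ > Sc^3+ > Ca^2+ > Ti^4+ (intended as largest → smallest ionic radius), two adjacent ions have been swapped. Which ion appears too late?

Ca^2+

The pair Sc^3+, Ca^2+ is the wrong way round — Sc^3+ and Ca^2+ share 18 electrons; the higher nuclear charge on Sc (Z=21) contracts it more, so Sc^3+ < Ca^2+. All other adjacent pairs agree with periodic trends, so Ca^2+ is the misplaced ion.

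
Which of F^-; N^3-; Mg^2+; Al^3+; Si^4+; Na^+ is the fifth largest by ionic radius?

All of these have 10 electrons (isoelectronic). With the same electron cloud, the ion with the most protons pulls it in tightest. Nuclear charges: Si^4+ (Z=14), Al^3+ (Z=13), Mg^2+ (Z=12), Na^+ (Z=11), F^- (Z=9), N^3- (Z=7). Highest Z is smallest.
So the order is Si^4+ < Al^3+ < Mg^2+ < Na^+ < F^- < N^3-; the 5th-largest ion is Al^3+.

Al^3+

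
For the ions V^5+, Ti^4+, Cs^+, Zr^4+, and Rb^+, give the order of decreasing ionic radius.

Cs^+ > Rb^+ > Zr^4+ > Ti^4+ > V^5+

V^5+: 18 e⁻, Z=23, Ti^4+: 18 e⁻, Z=22, Zr^4+: 36 e⁻, Z=40, Rb^+: 36 e⁻, Z=37, Cs^+: 54 e⁻, Z=55. V^5+ < Ti^4+ (both 18 e⁻, Z=23>22); Ti^4+ < Zr^4+ (same group, 1 shell fewer); Zr^4+ < Rb^+ (both 36 e⁻, Z=40>37); Rb^+ < Cs^+ (same group, period 5 vs 6).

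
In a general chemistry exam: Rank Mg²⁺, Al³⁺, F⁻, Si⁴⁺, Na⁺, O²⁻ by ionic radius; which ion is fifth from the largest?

Each ion has 10 electrons. The ranking follows nuclear charge in reverse — greater Z gives a smaller radius. Si⁴⁺ (Z=14), Al³⁺ (Z=13), Mg²⁺ (Z=12), Na⁺ (Z=11), F⁻ (Z=9), O²⁻ (Z=8).
Ordering: Si⁴⁺ < Al³⁺ < Mg²⁺ < Na⁺ < F⁻ < O²⁻. The fifth largest is Al³⁺.

Al³⁺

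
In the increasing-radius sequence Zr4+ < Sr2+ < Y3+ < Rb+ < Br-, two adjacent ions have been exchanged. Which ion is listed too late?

Scanning neighbour by neighbour, only Sr2+/Y3+ violates a trend: Y3+ and Sr2+ share 36 electrons; the higher nuclear charge on Y (Z=39) contracts it more, so Y3+ < Sr2+. That makes Y3+ the one sitting a position late relative to where it belongs.

Y3+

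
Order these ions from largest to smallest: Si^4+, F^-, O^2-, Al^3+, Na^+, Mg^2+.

O^2- > F^- > Na^+ > Mg^2+ > Al^3+ > Si^4+

These species are isoelectronic with 10 electrons. The only difference is the number of protons: Si^4+ (Z=14), Al^3+ (Z=13), Mg^2+ (Z=12), Na^+ (Z=11), F^- (Z=9), O^2- (Z=8). The strongest nuclear pull (Si^4+) gives the smallest ion.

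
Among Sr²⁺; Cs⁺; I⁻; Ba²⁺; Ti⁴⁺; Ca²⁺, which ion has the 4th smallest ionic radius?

Tabulating Z and e⁻: Ti⁴⁺ has 18 e⁻ (Z=22), Ca²⁺ has 18 e⁻ (Z=20), Sr²⁺ has 36 e⁻ (Z=38), Ba²⁺ has 54 e⁻ (Z=56), Cs⁺ has 54 e⁻ (Z=55), I⁻ has 54 e⁻ (Z=53). Ti⁴⁺ < Ca²⁺ (isoelectronic, higher Z=22 is smaller); Ca²⁺ < Sr²⁺ (same group, period 4 vs 5); Sr²⁺ < Ba²⁺ (same group, 1 shell fewer); Ba²⁺ < Cs⁺ (both 54 e⁻, Z=56>55); Cs⁺ < I⁻ (isoelectronic, higher Z=55 is smaller).
That gives Ti⁴⁺ < Ca²⁺ < Sr²⁺ < Ba²⁺ < Cs⁺ < I⁻. From the smallest end, number 4 is Ba²⁺.

Ba²⁺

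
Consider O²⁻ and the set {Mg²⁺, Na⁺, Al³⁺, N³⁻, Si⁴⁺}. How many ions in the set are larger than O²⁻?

1

Each ion has 10 electrons. The ranking follows nuclear charge in reverse — greater Z gives a smaller radius. Si⁴⁺ (Z=14), Al³⁺ (Z=13), Mg²⁺ (Z=12), Na⁺ (Z=11), O²⁻ (Z=8), N³⁻ (Z=7).
Overall: Si⁴⁺ < Al³⁺ < Mg²⁺ < Na⁺ < O²⁻ < N³⁻. O²⁻ has 4 below it and 1 above. That's 1.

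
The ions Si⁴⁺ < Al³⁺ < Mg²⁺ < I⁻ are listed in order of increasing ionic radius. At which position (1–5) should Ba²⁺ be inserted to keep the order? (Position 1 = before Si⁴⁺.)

4

Tabulating Z and e⁻: Si⁴⁺: 10 e⁻, Z=14, Al³⁺: 10 e⁻, Z=13, Mg²⁺: 10 e⁻, Z=12, Ba²⁺: 54 e⁻, Z=56, I⁻: 54 e⁻, Z=53. Si⁴⁺ < Al³⁺ (both 10 e⁻, Z=14>13); Al³⁺ < Mg²⁺ (both 10 e⁻, Z=13>12); Mg²⁺ < Ba²⁺ (same group, 3 shells fewer); Ba²⁺ < I⁻ (both 54 e⁻, Z=56>53).
Merged order: Si⁴⁺ < Al³⁺ < Mg²⁺ < Ba²⁺ < I⁻ — Ba²⁺ is number 4.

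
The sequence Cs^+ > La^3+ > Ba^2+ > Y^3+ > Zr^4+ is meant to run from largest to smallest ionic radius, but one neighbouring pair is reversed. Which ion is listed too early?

La^3+

Check each adjacent pair. La^3+ and Ba^2+ are reversed: both have 54 electrons but Z(La)=57 > Z(Ba)=56, so La^3+ should be the smaller of the two. No other neighbouring pair contradicts the periodic trends, so La^3+ is the ion listed too early.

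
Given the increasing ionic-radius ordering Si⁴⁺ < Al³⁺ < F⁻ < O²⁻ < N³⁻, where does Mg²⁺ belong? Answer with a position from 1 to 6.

Each ion has 10 electrons. The ranking follows nuclear charge in reverse — greater Z gives a smaller radius. Si⁴⁺ (Z=14), Al³⁺ (Z=13), Mg²⁺ (Z=12), F⁻ (Z=9), O²⁻ (Z=8), N³⁻ (Z=7).
Putting Mg²⁺ in gives Si⁴⁺ < Al³⁺ < Mg²⁺ < F⁻ < O²⁻ < N³⁻; it lands at slot 3.

3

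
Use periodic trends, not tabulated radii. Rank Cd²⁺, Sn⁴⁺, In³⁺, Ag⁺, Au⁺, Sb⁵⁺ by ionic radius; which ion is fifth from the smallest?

Work out protons and electrons: Sb⁵⁺ has 46 e⁻ (Z=51), Sn⁴⁺ has 46 e⁻ (Z=50), In³⁺ has 46 e⁻ (Z=49), Cd²⁺ has 46 e⁻ (Z=48), Ag⁺ has 46 e⁻ (Z=47), Au⁺ has 78 e⁻ (Z=79). Sb⁵⁺ < Sn⁴⁺ (both 46 e⁻, Z=51>50); Sn⁴⁺ < In³⁺ (both 46 e⁻, Z=50>49); In³⁺ < Cd²⁺ (both 46 e⁻, Z=49>48); Cd²⁺ < Ag⁺ (isoelectronic, higher Z=48 is smaller); Ag⁺ < Au⁺ (same group, period 5 vs 6).
Ordering: Sb⁵⁺ < Sn⁴⁺ < In³⁺ < Cd²⁺ < Ag⁺ < Au⁺. The fifth smallest is Ag⁺.

Ag⁺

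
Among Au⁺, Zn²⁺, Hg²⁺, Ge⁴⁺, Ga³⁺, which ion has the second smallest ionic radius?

Ge⁴⁺ has 28 e⁻ (Z=32), Ga³⁺ has 28 e⁻ (Z=31), Zn²⁺ has 28 e⁻ (Z=30), Hg²⁺ has 78 e⁻ (Z=80), Au⁺ has 78 e⁻ (Z=79). Ge⁴⁺ < Ga³⁺ (isoelectronic, higher Z=32 is smaller); Ga³⁺ < Zn²⁺ (isoelectronic, higher Z=31 is smaller); Zn²⁺ < Hg²⁺ (same group, 2 shells fewer); Hg²⁺ < Au⁺ (both 78 e⁻, Z=80>79).
Ordering: Ge⁴⁺ < Ga³⁺ < Zn²⁺ < Hg²⁺ < Au⁺. The second smallest is Ga³⁺.

Ga³⁺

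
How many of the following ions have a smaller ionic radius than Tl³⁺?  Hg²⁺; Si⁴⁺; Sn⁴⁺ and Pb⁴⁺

3

Si⁴⁺ (Z=14, 10 e⁻), Sn⁴⁺ (Z=50, 46 e⁻), Pb⁴⁺ (Z=82, 78 e⁻), Tl³⁺ (Z=81, 78 e⁻), Hg²⁺ (Z=80, 78 e⁻). Si⁴⁺ < Sn⁴⁺ (same group, period 3 vs 5); Sn⁴⁺ < Pb⁴⁺ (same group, 1 shell fewer); Pb⁴⁺ < Tl³⁺ (isoelectronic, higher Z=82 is smaller); Tl³⁺ < Hg²⁺ (both 78 e⁻, Z=81>80).
Relative to Tl³⁺, the ions that are smaller are Si⁴⁺, Sn⁴⁺, Pb⁴⁺. Count: 3.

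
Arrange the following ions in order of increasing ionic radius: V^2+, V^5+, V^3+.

V^5+ < V^3+ < V^2+

These are all V ions. Removing more electrons (higher positive charge) pulls the remaining electrons in closer, so V^5+ is smallest and V^2+ is largest.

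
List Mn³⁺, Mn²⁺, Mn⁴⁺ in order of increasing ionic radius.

Same element, different charge: the more highly charged cation has fewer electrons and a greater effective nuclear charge per electron, making Mn⁴⁺ the smallest.

Mn⁴⁺ < Mn³⁺ < Mn²⁺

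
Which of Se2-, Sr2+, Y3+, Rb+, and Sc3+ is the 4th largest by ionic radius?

Tabulating Z and e⁻: Sc3+ has 18 e⁻ (Z=21), Y3+ has 36 e⁻ (Z=39), Sr2+ has 36 e⁻ (Z=38), Rb+ has 36 e⁻ (Z=37), Se2- has 36 e⁻ (Z=34). Sc3+ < Y3+ (same group, period 4 vs 5); Y3+ < Sr2+ (isoelectronic, higher Z=39 is smaller); Sr2+ < Rb+ (both 36 e⁻, Z=38>37); Rb+ < Se2- (both 36 e⁻, Z=37>34).
Ordering: Sc3+ < Y3+ < Sr2+ < Rb+ < Se2-. The 4th largest is Y3+.

Y3+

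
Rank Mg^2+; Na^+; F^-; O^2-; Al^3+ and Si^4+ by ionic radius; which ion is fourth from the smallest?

These species are isoelectronic with 10 electrons. The only difference is the number of protons: Si^4+ (Z=14), Al^3+ (Z=13), Mg^2+ (Z=12), Na^+ (Z=11), F^- (Z=9), O^2- (Z=8). The strongest nuclear pull (Si^4+) gives the smallest ion.
So the order is Si^4+ < Al^3+ < Mg^2+ < Na^+ < F^- < O^2-; the 4th-smallest ion is Na^+.

Na^+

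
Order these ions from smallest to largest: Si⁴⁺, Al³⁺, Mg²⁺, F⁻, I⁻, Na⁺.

Si⁴⁺ < Al³⁺ < Mg²⁺ < Na⁺ < F⁻ < I⁻

Electron counts and nuclear charges: Si⁴⁺ has 10 e⁻ (Z=14), Al³⁺ has 10 e⁻ (Z=13), Mg²⁺ has 10 e⁻ (Z=12), Na⁺ has 10 e⁻ (Z=11), F⁻ has 10 e⁻ (Z=9), I⁻ has 54 e⁻ (Z=53). Si⁴⁺ < Al³⁺ (isoelectronic, higher Z=14 is smaller); Al³⁺ < Mg²⁺ (both 10 e⁻, Z=13>12); Mg²⁺ < Na⁺ (isoelectronic, higher Z=12 is smaller); Na⁺ < F⁻ (isoelectronic, higher Z=11 is smaller); F⁻ < I⁻ (same group, period 2 vs 5).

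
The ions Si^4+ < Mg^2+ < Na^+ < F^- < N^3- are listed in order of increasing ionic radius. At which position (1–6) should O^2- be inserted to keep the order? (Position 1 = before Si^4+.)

These species are isoelectronic with 10 electrons. The only difference is the number of protons: Si^4+ (Z=14), Mg^2+ (Z=12), Na^+ (Z=11), F^- (Z=9), O^2- (Z=8), N^3- (Z=7). The strongest nuclear pull (Si^4+) gives the smallest ion.
The complete sequence is Si^4+ < Mg^2+ < Na^+ < F^- < O^2- < N^3-. O^2- sits at position 5.

5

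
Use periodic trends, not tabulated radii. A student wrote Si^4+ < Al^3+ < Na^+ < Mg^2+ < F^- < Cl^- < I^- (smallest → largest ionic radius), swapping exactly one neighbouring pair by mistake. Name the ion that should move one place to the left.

The pair Na^+, Mg^2+ is the wrong way round — both have 10 electrons but Z(Mg)=12 > Z(Na)=11, so Mg^2+ should be the smaller of the two. All other adjacent pairs agree with periodic trends, so Mg^2+ is the misplaced ion.

Mg^2+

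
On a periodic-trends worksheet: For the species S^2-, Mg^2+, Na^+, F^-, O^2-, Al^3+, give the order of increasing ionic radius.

Work out protons and electrons: Al^3+ has 10 e⁻ (Z=13), Mg^2+ has 10 e⁻ (Z=12), Na^+ has 10 e⁻ (Z=11), F^- has 10 e⁻ (Z=9), O^2- has 10 e⁻ (Z=8), S^2- has 18 e⁻ (Z=16). Al^3+ < Mg^2+ (isoelectronic, higher Z=13 is smaller); Mg^2+ < Na^+ (isoelectronic, higher Z=12 is smaller); Na^+ < F^- (isoelectronic, higher Z=11 is smaller); F^- < O^2- (isoelectronic, higher Z=9 is smaller); O^2- < S^2- (same group, 1 shell fewer).

Al^3+ < Mg^2+ < Na^+ < F^- < O^2- < S^2-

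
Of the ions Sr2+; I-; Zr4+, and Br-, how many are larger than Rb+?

2

Electron counts and nuclear charges: Zr4+ (Z=40, 36 e⁻), Sr2+ (Z=38, 36 e⁻), Rb+ (Z=37, 36 e⁻), Br- (Z=35, 36 e⁻), I- (Z=53, 54 e⁻). Zr4+ < Sr2+ (both 36 e⁻, Z=40>38); Sr2+ < Rb+ (isoelectronic, higher Z=38 is smaller); Rb+ < Br- (isoelectronic, higher Z=37 is smaller); Br- < I- (same group, period 4 vs 5).
Ordering all of them (including Rb+) by radius gives Zr4+ < Sr2+ < Rb+ < Br- < I-. Count: 2.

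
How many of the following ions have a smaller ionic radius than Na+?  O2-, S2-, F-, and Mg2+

1

Electron counts and nuclear charges: Mg2+: 10 e⁻, Z=12, Na+: 10 e⁻, Z=11, F-: 10 e⁻, Z=9, O2-: 10 e⁻, Z=8, S2-: 18 e⁻, Z=16. Mg2+ < Na+ (both 10 e⁻, Z=12>11); Na+ < F- (both 10 e⁻, Z=11>9); F- < O2- (both 10 e⁻, Z=9>8); O2- < S2- (same group, period 2 vs 3).
Relative to Na+, the ions that are smaller are Mg2+. That's 1.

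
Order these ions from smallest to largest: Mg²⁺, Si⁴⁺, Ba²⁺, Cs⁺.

Si⁴⁺ has 10 e⁻ (Z=14), Mg²⁺ has 10 e⁻ (Z=12), Ba²⁺ has 54 e⁻ (Z=56), Cs⁺ has 54 e⁻ (Z=55). Si⁴⁺ < Mg²⁺ (both 10 e⁻, Z=14>12); Mg²⁺ < Ba²⁺ (same group, period 3 vs 6); Ba²⁺ < Cs⁺ (isoelectronic, higher Z=56 is smaller).

Si⁴⁺ < Mg²⁺ < Ba²⁺ < Cs⁺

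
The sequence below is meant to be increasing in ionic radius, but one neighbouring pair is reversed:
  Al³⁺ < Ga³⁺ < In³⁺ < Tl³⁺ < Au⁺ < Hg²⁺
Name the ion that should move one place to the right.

Au⁺

Compare adjacent ions: both have 78 electrons but Z(Hg)=80 > Z(Au)=79, so Hg²⁺ should be the smaller of the two — yet in this increasing list Au⁺ sits before Hg²⁺. Nothing else is reversed, so Au⁺ should move one place to the right.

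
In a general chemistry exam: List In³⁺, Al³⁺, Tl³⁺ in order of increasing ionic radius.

Al³⁺ < In³⁺ < Tl³⁺

Same group, same charge. Going down the group adds an extra shell of electrons, so the ion gets larger: Al³⁺ is highest in the group and smallest.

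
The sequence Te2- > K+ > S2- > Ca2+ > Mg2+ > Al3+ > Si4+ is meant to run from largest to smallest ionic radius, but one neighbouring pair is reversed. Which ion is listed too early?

Check each adjacent pair. K+ and S2- are reversed: K+ and S2- share 18 electrons; the higher nuclear charge on K (Z=19) contracts it more, so K+ < S2-. No other neighbouring pair contradicts the periodic trends, so K+ is the ion listed too early.

K+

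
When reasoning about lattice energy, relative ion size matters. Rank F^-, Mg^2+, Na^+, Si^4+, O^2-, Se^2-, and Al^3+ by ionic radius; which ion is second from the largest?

Electron counts and nuclear charges: Si^4+ (Z=14, 10 e⁻), Al^3+ (Z=13, 10 e⁻), Mg^2+ (Z=12, 10 e⁻), Na^+ (Z=11, 10 e⁻), F^- (Z=9, 10 e⁻), O^2- (Z=8, 10 e⁻), Se^2- (Z=34, 36 e⁻). Si^4+ < Al^3+ (isoelectronic, higher Z=14 is smaller); Al^3+ < Mg^2+ (both 10 e⁻, Z=13>12); Mg^2+ < Na^+ (isoelectronic, higher Z=12 is smaller); Na^+ < F^- (isoelectronic, higher Z=11 is smaller); F^- < O^2- (isoelectronic, higher Z=9 is smaller); O^2- < Se^2- (same group, period 2 vs 4).
So the order is Si^4+ < Al^3+ < Mg^2+ < Na^+ < F^- < O^2- < Se^2-; the 2nd-largest ion is O^2-.

O^2-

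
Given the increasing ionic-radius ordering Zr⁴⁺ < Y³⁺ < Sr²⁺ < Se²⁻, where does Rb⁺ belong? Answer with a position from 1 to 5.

4

These species are isoelectronic with 36 electrons. The only difference is the number of protons: Zr⁴⁺ (Z=40), Y³⁺ (Z=39), Sr²⁺ (Z=38), Rb⁺ (Z=37), Se²⁻ (Z=34). The strongest nuclear pull (Zr⁴⁺) gives the smallest ion.
Putting Rb⁺ in gives Zr⁴⁺ < Y³⁺ < Sr²⁺ < Rb⁺ < Se²⁻; it lands at slot 4.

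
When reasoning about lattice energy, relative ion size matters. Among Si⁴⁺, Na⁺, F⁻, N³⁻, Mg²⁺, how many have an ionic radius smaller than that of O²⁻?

Each ion has 10 electrons. The ranking follows nuclear charge in reverse — greater Z gives a smaller radius. Si⁴⁺ (Z=14), Mg²⁺ (Z=12), Na⁺ (Z=11), F⁻ (Z=9), O²⁻ (Z=8), N³⁻ (Z=7).
Ordering all of them (including O²⁻) by radius gives Si⁴⁺ < Mg²⁺ < Na⁺ < F⁻ < O²⁻ < N³⁻. So 4 are smaller.

4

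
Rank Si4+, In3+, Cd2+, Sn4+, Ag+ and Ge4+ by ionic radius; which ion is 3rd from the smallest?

Sn4+

Work out protons and electrons: Si4+: 10 e⁻, Z=14, Ge4+: 28 e⁻, Z=32, Sn4+: 46 e⁻, Z=50, In3+: 46 e⁻, Z=49, Cd2+: 46 e⁻, Z=48, Ag+: 46 e⁻, Z=47. Si4+ < Ge4+ (same group, period 3 vs 4); Ge4+ < Sn4+ (same group, period 4 vs 5); Sn4+ < In3+ (isoelectronic, higher Z=50 is smaller); In3+ < Cd2+ (both 46 e⁻, Z=49>48); Cd2+ < Ag+ (isoelectronic, higher Z=48 is smaller).
That gives Si4+ < Ge4+ < Sn4+ < In3+ < Cd2+ < Ag+. From the smallest end, number 3 is Sn4+.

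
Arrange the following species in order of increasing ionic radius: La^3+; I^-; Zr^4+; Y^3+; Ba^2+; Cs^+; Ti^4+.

Ti^4+ (Z=22, 18 e⁻), Zr^4+ (Z=40, 36 e⁻), Y^3+ (Z=39, 36 e⁻), La^3+ (Z=57, 54 e⁻), Ba^2+ (Z=56, 54 e⁻), Cs^+ (Z=55, 54 e⁻), I^- (Z=53, 54 e⁻). Ti^4+ < Zr^4+ (same group, period 4 vs 5); Zr^4+ < Y^3+ (isoelectronic, higher Z=40 is smaller); Y^3+ < La^3+ (same group, 1 shell fewer); La^3+ < Ba^2+ (both 54 e⁻, Z=57>56); Ba^2+ < Cs^+ (both 54 e⁻, Z=56>55); Cs^+ < I^- (both 54 e⁻, Z=55>53).

Ti^4+ < Zr^4+ < Y^3+ < La^3+ < Ba^2+ < Cs^+ < I^-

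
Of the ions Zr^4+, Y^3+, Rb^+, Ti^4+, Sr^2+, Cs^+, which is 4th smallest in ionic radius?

Electron counts and nuclear charges: Ti^4+ (Z=22, 18 e⁻), Zr^4+ (Z=40, 36 e⁻), Y^3+ (Z=39, 36 e⁻), Sr^2+ (Z=38, 36 e⁻), Rb^+ (Z=37, 36 e⁻), Cs^+ (Z=55, 54 e⁻). Ti^4+ < Zr^4+ (same group, 1 shell fewer); Zr^4+ < Y^3+ (isoelectronic, higher Z=40 is smaller); Y^3+ < Sr^2+ (isoelectronic, higher Z=39 is smaller); Sr^2+ < Rb^+ (both 36 e⁻, Z=38>37); Rb^+ < Cs^+ (same group, period 5 vs 6).
So the order is Ti^4+ < Zr^4+ < Y^3+ < Sr^2+ < Rb^+ < Cs^+; the 4th-smallest ion is Sr^2+.

Sr^2+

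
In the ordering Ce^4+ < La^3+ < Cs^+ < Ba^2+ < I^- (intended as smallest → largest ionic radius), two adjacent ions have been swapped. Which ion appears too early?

Cs^+

Compare adjacent ions: Ba^2+ and Cs^+ share 54 electrons; the higher nuclear charge on Ba (Z=56) contracts it more, so Ba^2+ < Cs^+ — yet in this increasing list Cs^+ sits before Ba^2+. Nothing else is reversed, so Cs^+ should move one place to the right.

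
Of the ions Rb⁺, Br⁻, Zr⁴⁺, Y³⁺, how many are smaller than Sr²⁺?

2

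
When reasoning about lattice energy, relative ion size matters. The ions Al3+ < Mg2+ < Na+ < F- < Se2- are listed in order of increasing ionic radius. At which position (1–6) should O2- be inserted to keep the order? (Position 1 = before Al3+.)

5

Work out protons and electrons: Al3+ has 10 e⁻ (Z=13), Mg2+ has 10 e⁻ (Z=12), Na+ has 10 e⁻ (Z=11), F- has 10 e⁻ (Z=9), O2- has 10 e⁻ (Z=8), Se2- has 36 e⁻ (Z=34). Al3+ < Mg2+ (isoelectronic, higher Z=13 is smaller); Mg2+ < Na+ (both 10 e⁻, Z=12>11); Na+ < F- (both 10 e⁻, Z=11>9); F- < O2- (isoelectronic, higher Z=9 is smaller); O2- < Se2- (same group, period 2 vs 4).
Putting O2- in gives Al3+ < Mg2+ < Na+ < F- < O2- < Se2-; it lands at slot 5.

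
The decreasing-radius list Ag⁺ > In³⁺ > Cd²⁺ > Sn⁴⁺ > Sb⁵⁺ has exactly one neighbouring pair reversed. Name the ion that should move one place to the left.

Scanning neighbour by neighbour, only In³⁺/Cd²⁺ violates a trend: both have 46 electrons but Z(In)=49 > Z(Cd)=48, so In³⁺ should be the smaller of the two. That makes Cd²⁺ the one sitting a position late relative to where it belongs.

Cd²⁺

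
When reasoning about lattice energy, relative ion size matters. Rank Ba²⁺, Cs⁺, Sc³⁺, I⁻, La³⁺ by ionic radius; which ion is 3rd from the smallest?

Ba²⁺

Tabulating Z and e⁻: Sc³⁺ has 18 e⁻ (Z=21), La³⁺ has 54 e⁻ (Z=57), Ba²⁺ has 54 e⁻ (Z=56), Cs⁺ has 54 e⁻ (Z=55), I⁻ has 54 e⁻ (Z=53). Sc³⁺ < La³⁺ (same group, 2 shells fewer); La³⁺ < Ba²⁺ (both 54 e⁻, Z=57>56); Ba²⁺ < Cs⁺ (isoelectronic, higher Z=56 is smaller); Cs⁺ < I⁻ (both 54 e⁻, Z=55>53).
That gives Sc³⁺ < La³⁺ < Ba²⁺ < Cs⁺ < I⁻. From the smallest end, number 3 is Ba²⁺.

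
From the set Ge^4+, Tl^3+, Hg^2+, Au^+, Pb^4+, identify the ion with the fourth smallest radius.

Hg^2+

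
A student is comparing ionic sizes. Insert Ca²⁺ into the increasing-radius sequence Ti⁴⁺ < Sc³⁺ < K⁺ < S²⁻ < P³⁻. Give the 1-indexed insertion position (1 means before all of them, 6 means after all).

3

Isoelectronic series (18 e⁻ each). Size is set by nuclear charge: more protons means a smaller ion. Ti⁴⁺ (Z=22), Sc³⁺ (Z=21), Ca²⁺ (Z=20), K⁺ (Z=19), S²⁻ (Z=16), P³⁻ (Z=15).
The complete sequence is Ti⁴⁺ < Sc³⁺ < Ca²⁺ < K⁺ < S²⁻ < P³⁻. Ca²⁺ sits at position 3.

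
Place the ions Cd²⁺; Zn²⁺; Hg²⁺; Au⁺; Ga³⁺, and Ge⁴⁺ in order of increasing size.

Ge⁴⁺ < Ga³⁺ < Zn²⁺ < Cd²⁺ < Hg²⁺ < Au⁺

Electron counts and nuclear charges: Ge⁴⁺: 28 e⁻, Z=32, Ga³⁺: 28 e⁻, Z=31, Zn²⁺: 28 e⁻, Z=30, Cd²⁺: 46 e⁻, Z=48, Hg²⁺: 78 e⁻, Z=80, Au⁺: 78 e⁻, Z=79. Ge⁴⁺ < Ga³⁺ (both 28 e⁻, Z=32>31); Ga³⁺ < Zn²⁺ (isoelectronic, higher Z=31 is smaller); Zn²⁺ < Cd²⁺ (same group, period 4 vs 5); Cd²⁺ < Hg²⁺ (same group, period 5 vs 6); Hg²⁺ < Au⁺ (both 78 e⁻, Z=80>79).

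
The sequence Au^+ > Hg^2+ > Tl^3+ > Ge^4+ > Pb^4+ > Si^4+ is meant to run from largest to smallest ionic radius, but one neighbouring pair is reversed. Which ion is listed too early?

Ge^4+

The pair Ge^4+, Pb^4+ is the wrong way round — same group and charge — period 4 sits above period 6, so Ge^4+ is smaller. All other adjacent pairs agree with periodic trends, so Ge^4+ is the misplaced ion.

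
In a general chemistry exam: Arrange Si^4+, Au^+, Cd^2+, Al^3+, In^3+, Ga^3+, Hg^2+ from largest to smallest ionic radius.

Au^+ > Hg^2+ > Cd^2+ > In^3+ > Ga^3+ > Al^3+ > Si^4+

First list Z and electron count for each: Si^4+ (Z=14, 10 e⁻), Al^3+ (Z=13, 10 e⁻), Ga^3+ (Z=31, 28 e⁻), In^3+ (Z=49, 46 e⁻), Cd^2+ (Z=48, 46 e⁻), Hg^2+ (Z=80, 78 e⁻), Au^+ (Z=79, 78 e⁻). Si^4+ < Al^3+ (isoelectronic, higher Z=14 is smaller); Al^3+ < Ga^3+ (same group, period 3 vs 4); Ga^3+ < In^3+ (same group, period 4 vs 5); In^3+ < Cd^2+ (isoelectronic, higher Z=49 is smaller); Cd^2+ < Hg^2+ (same group, 1 shell fewer); Hg^2+ < Au^+ (isoelectronic, higher Z=80 is smaller).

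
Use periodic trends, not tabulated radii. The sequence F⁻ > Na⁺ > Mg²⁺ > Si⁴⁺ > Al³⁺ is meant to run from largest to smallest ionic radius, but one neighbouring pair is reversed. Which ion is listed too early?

Compare adjacent ions: Si⁴⁺ and Al³⁺ share 10 electrons; the higher nuclear charge on Si (Z=14) contracts it more, so Si⁴⁺ < Al³⁺ — yet in this decreasing list Si⁴⁺ sits before Al³⁺. Nothing else is reversed, so Si⁴⁺ should move one place to the right.

Si⁴⁺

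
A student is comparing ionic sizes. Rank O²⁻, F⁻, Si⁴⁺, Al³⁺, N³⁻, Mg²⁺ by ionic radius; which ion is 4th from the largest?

Mg²⁺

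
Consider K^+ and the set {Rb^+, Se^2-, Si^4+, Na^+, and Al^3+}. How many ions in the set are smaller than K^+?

Electron counts and nuclear charges: Si^4+ has 10 e⁻ (Z=14), Al^3+ has 10 e⁻ (Z=13), Na^+ has 10 e⁻ (Z=11), K^+ has 18 e⁻ (Z=19), Rb^+ has 36 e⁻ (Z=37), Se^2- has 36 e⁻ (Z=34). Si^4+ < Al^3+ (isoelectronic, higher Z=14 is smaller); Al^3+ < Na^+ (both 10 e⁻, Z=13>11); Na^+ < K^+ (same group, period 3 vs 4); K^+ < Rb^+ (same group, period 4 vs 5); Rb^+ < Se^2- (isoelectronic, higher Z=37 is smaller).
Placing each against K^+: smaller — Si^4+, Al^3+, Na^+; larger — Rb^+, Se^2-. Count: 3.

3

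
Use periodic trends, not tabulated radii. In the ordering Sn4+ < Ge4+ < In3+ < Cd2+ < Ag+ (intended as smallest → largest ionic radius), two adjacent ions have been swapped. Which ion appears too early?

Compare adjacent ions: same group and charge — period 4 sits above period 5, so Ge4+ is smaller — yet in this increasing list Sn4+ sits before Ge4+. Nothing else is reversed, so Sn4+ should move one place to the right.

Sn4+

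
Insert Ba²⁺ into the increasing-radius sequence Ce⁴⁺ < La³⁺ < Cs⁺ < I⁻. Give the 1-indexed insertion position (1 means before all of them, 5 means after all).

3

Each ion has 54 electrons. The ranking follows nuclear charge in reverse — greater Z gives a smaller radius. Ce⁴⁺ (Z=58), La³⁺ (Z=57), Ba²⁺ (Z=56), Cs⁺ (Z=55), I⁻ (Z=53).
The complete sequence is Ce⁴⁺ < La³⁺ < Ba²⁺ < Cs⁺ < I⁻. Ba²⁺ sits at position 3.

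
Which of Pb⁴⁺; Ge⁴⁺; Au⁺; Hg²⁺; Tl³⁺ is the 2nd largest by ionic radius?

Hg²⁺

Tabulating Z and e⁻: Ge⁴⁺: 28 e⁻, Z=32, Pb⁴⁺: 78 e⁻, Z=82, Tl³⁺: 78 e⁻, Z=81, Hg²⁺: 78 e⁻, Z=80, Au⁺: 78 e⁻, Z=79. Ge⁴⁺ < Pb⁴⁺ (same group, 2 shells fewer); Pb⁴⁺ < Tl³⁺ (isoelectronic, higher Z=82 is smaller); Tl³⁺ < Hg²⁺ (isoelectronic, higher Z=81 is smaller); Hg²⁺ < Au⁺ (isoelectronic, higher Z=80 is smaller).
Ordering: Ge⁴⁺ < Pb⁴⁺ < Tl³⁺ < Hg²⁺ < Au⁺. The 2nd largest is Hg²⁺.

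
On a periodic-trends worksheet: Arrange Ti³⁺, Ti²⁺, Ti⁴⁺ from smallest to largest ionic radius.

For a single element, ionic radius drops as positive charge rises — Ti⁴⁺ < Ti²⁺.

Ti⁴⁺ < Ti³⁺ < Ti²⁺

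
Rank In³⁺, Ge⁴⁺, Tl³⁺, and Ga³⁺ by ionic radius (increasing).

Work out protons and electrons: Ge⁴⁺: 28 e⁻, Z=32, Ga³⁺: 28 e⁻, Z=31, In³⁺: 46 e⁻, Z=49, Tl³⁺: 78 e⁻, Z=81. Ge⁴⁺ < Ga³⁺ (isoelectronic, higher Z=32 is smaller); Ga³⁺ < In³⁺ (same group, period 4 vs 5); In³⁺ < Tl³⁺ (same group, period 5 vs 6).

Ge⁴⁺ < Ga³⁺ < In³⁺ < Tl³⁺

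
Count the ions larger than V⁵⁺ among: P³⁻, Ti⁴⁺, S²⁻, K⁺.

4

These species are isoelectronic with 18 electrons. The only difference is the number of protons: V⁵⁺ (Z=23), Ti⁴⁺ (Z=22), K⁺ (Z=19), S²⁻ (Z=16), P³⁻ (Z=15). The strongest nuclear pull (V⁵⁺) gives the smallest ion.
Ordering all of them (including V⁵⁺) by radius gives V⁵⁺ < Ti⁴⁺ < K⁺ < S²⁻ < P³⁻. That's 4.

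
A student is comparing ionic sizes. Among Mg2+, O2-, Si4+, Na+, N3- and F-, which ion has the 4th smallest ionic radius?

F-

These species are isoelectronic with 10 electrons. The only difference is the number of protons: Si4+ (Z=14), Mg2+ (Z=12), Na+ (Z=11), F- (Z=9), O2- (Z=8), N3- (Z=7). The strongest nuclear pull (Si4+) gives the smallest ion.
So the order is Si4+ < Mg2+ < Na+ < F- < O2- < N3-; the 4th-smallest ion is F-.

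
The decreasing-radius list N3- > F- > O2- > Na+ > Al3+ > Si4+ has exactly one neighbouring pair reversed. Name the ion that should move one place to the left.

O2-

Check each adjacent pair. F- and O2- are reversed: F- and O2- share 10 electrons; the higher nuclear charge on F (Z=9) contracts it more, so F- < O2-. No other neighbouring pair contradicts the periodic trends, so O2- is the ion listed too late.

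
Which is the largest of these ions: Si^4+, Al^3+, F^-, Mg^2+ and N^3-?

N^3-

Isoelectronic series (10 e⁻ each). Size is set by nuclear charge: more protons means a smaller ion. Si^4+ (Z=14), Al^3+ (Z=13), Mg^2+ (Z=12), F^- (Z=9), N^3- (Z=7).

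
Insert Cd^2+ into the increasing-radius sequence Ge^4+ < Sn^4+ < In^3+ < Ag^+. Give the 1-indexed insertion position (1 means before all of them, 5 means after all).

4

Tabulating Z and e⁻: Ge^4+ has 28 e⁻ (Z=32), Sn^4+ has 46 e⁻ (Z=50), In^3+ has 46 e⁻ (Z=49), Cd^2+ has 46 e⁻ (Z=48), Ag^+ has 46 e⁻ (Z=47). Ge^4+ < Sn^4+ (same group, 1 shell fewer); Sn^4+ < In^3+ (both 46 e⁻, Z=50>49); In^3+ < Cd^2+ (both 46 e⁻, Z=49>48); Cd^2+ < Ag^+ (isoelectronic, higher Z=48 is smaller).
Merged order: Ge^4+ < Sn^4+ < In^3+ < Cd^2+ < Ag^+ — Cd^2+ is number 4.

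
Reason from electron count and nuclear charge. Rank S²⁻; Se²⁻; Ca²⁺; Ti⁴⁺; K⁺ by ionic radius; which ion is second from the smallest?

Ca²⁺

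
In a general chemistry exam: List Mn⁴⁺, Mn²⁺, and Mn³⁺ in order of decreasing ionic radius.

Mn²⁺ > Mn³⁺ > Mn⁴⁺

These are all Mn ions. Removing more electrons (higher positive charge) pulls the remaining electrons in closer, so Mn⁴⁺ is smallest and Mn²⁺ is largest.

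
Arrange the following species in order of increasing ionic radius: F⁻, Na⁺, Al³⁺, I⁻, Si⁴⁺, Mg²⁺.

Work out protons and electrons: Si⁴⁺ (Z=14, 10 e⁻), Al³⁺ (Z=13, 10 e⁻), Mg²⁺ (Z=12, 10 e⁻), Na⁺ (Z=11, 10 e⁻), F⁻ (Z=9, 10 e⁻), I⁻ (Z=53, 54 e⁻). Si⁴⁺ < Al³⁺ (both 10 e⁻, Z=14>13); Al³⁺ < Mg²⁺ (isoelectronic, higher Z=13 is smaller); Mg²⁺ < Na⁺ (both 10 e⁻, Z=12>11); Na⁺ < F⁻ (isoelectronic, higher Z=11 is smaller); F⁻ < I⁻ (same group, 3 shells fewer).

Si⁴⁺ < Al³⁺ < Mg²⁺ < Na⁺ < F⁻ < I⁻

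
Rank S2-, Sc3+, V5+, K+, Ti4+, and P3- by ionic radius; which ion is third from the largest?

K+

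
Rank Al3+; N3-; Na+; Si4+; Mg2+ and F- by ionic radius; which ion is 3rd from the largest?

Na+

All of these have 10 electrons (isoelectronic). With the same electron cloud, the ion with the most protons pulls it in tightest. Nuclear charges: Si4+ (Z=14), Al3+ (Z=13), Mg2+ (Z=12), Na+ (Z=11), F- (Z=9), N3- (Z=7). Highest Z is smallest.
That gives Si4+ < Al3+ < Mg2+ < Na+ < F- < N3-. From the largest end, number 3 is Na+.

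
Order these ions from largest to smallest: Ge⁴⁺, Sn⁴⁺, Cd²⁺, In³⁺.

Cd²⁺ > In³⁺ > Sn⁴⁺ > Ge⁴⁺

First list Z and electron count for each: Ge⁴⁺ (Z=32, 28 e⁻), Sn⁴⁺ (Z=50, 46 e⁻), In³⁺ (Z=49, 46 e⁻), Cd²⁺ (Z=48, 46 e⁻). Ge⁴⁺ < Sn⁴⁺ (same group, period 4 vs 5); Sn⁴⁺ < In³⁺ (both 46 e⁻, Z=50>49); In³⁺ < Cd²⁺ (isoelectronic, higher Z=49 is smaller).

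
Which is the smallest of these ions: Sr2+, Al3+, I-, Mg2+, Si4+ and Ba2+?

Si4+

Electron counts and nuclear charges: Si4+ (Z=14, 10 e⁻), Al3+ (Z=13, 10 e⁻), Mg2+ (Z=12, 10 e⁻), Sr2+ (Z=38, 36 e⁻), Ba2+ (Z=56, 54 e⁻), I- (Z=53, 54 e⁻). Si4+ < Al3+ (both 10 e⁻, Z=14>13); Al3+ < Mg2+ (isoelectronic, higher Z=13 is smaller); Mg2+ < Sr2+ (same group, 2 shells fewer); Sr2+ < Ba2+ (same group, period 5 vs 6); Ba2+ < I- (both 54 e⁻, Z=56>53).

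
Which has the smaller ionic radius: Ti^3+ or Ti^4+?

Ti^4+

These are all Ti ions. Removing more electrons (higher positive charge) pulls the remaining electrons in closer, so Ti^4+ is smallest and Ti^3+ is largest.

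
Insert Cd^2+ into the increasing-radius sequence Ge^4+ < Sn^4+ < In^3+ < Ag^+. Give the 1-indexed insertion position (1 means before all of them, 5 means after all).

4

Electron counts and nuclear charges: Ge^4+ has 28 e⁻ (Z=32), Sn^4+ has 46 e⁻ (Z=50), In^3+ has 46 e⁻ (Z=49), Cd^2+ has 46 e⁻ (Z=48), Ag^+ has 46 e⁻ (Z=47). Ge^4+ < Sn^4+ (same group, 1 shell fewer); Sn^4+ < In^3+ (both 46 e⁻, Z=50>49); In^3+ < Cd^2+ (isoelectronic, higher Z=49 is smaller); Cd^2+ < Ag^+ (isoelectronic, higher Z=48 is smaller).
With Cd^2+ included the full order is Ge^4+ < Sn^4+ < In^3+ < Cd^2+ < Ag^+, so it takes position 4.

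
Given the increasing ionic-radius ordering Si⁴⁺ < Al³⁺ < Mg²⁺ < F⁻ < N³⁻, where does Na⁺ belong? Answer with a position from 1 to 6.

Each ion has 10 electrons. The ranking follows nuclear charge in reverse — greater Z gives a smaller radius. Si⁴⁺ (Z=14), Al³⁺ (Z=13), Mg²⁺ (Z=12), Na⁺ (Z=11), F⁻ (Z=9), N³⁻ (Z=7).
With Na⁺ included the full order is Si⁴⁺ < Al³⁺ < Mg²⁺ < Na⁺ < F⁻ < N³⁻, so it takes position 4.

4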